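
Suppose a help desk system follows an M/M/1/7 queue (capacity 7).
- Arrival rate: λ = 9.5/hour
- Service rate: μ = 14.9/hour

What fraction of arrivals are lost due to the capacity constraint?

ρ = λ/μ = 9.5/14.9 = 0.6376
P₀ = (1-ρ)/(1-ρ^(K+1)) = (1-0.6376)/(1-0.6376^8) = 0.3624/0.9727 = 0.3726
P_K = P₀×ρ^K = 0.3726 × 0.6376^7 = 0.3726 × 0.04284 = 0.01596
Blocking probability = 1.60%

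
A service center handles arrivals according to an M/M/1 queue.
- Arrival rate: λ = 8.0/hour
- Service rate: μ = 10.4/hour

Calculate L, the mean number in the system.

ρ = λ/μ = 8.0/10.4 = 0.7692
For M/M/1: L = λ/(μ-λ)
L = 8.0/(10.4-8.0) = 8.0/2.40
L = 3.3333 customers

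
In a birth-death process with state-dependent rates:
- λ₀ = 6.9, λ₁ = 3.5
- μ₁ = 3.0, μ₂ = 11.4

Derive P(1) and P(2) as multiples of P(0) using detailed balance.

Balance equations:
State 0: λ₀P₀ = μ₁P₁ → P₁ = (λ₀/μ₁)P₀ = (6.9/3.0)P₀ = 2.3000P₀
State 1: P₂ = (λ₀λ₁)/(μ₁μ₂)P₀ = (6.9×3.5)/(3.0×11.4)P₀ = 0.7061P₀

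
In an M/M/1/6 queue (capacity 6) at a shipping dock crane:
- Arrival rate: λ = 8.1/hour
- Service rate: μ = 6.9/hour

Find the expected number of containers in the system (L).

ρ = λ/μ = 8.1/6.9 = 1.1739
P₀ = (1-ρ)/(1-ρ^(K+1)) = (1-1.1739)/(1-1.1739^7) = -0.1739/-2.0720 = 0.08393
P_K = P₀×ρ^K = 0.08393 × 1.1739^6 = 0.08393 × 2.6169 = 0.2196
L = ρ[1 - (K+1)ρ^K + Kρ^(K+1)] / [(1-ρ)(1-ρ^(K+1))]
L = 1.1739 × (1 - 7×2.61690 + 6×3.07198) / ((1 - 1.1739) × (1 - 3.07198)) = 3.6280 containers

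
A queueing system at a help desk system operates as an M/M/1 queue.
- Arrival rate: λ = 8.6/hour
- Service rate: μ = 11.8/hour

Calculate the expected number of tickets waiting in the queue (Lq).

ρ = λ/μ = 8.6/11.8 = 0.7288
For M/M/1: Lq = λ²/(μ(μ-λ))
Lq = 73.96/(11.8 × 3.20)
Lq = 1.9587 tickets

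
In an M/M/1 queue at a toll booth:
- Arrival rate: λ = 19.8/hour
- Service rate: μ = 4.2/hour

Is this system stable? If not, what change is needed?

Stability requires ρ = λ/(cμ) < 1
ρ = 19.8/(1 × 4.2) = 19.8/4.20 = 4.7143
Since 4.7143 ≥ 1, the system is UNSTABLE.
Queue grows without bound. Need μ > λ = 19.8.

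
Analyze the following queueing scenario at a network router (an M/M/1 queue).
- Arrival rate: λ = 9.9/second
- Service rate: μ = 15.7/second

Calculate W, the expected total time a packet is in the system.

First, compute utilization: ρ = λ/μ = 9.9/15.7 = 0.6306
For M/M/1: W = 1/(μ-λ)
W = 1/(15.7-9.9) = 1/5.80
W = 0.1724 seconds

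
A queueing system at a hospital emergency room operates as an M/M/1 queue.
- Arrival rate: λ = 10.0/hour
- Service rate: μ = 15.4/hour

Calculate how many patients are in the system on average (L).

ρ = λ/μ = 10.0/15.4 = 0.6494
For M/M/1: L = λ/(μ-λ)
L = 10.0/(15.4-10.0) = 10.0/5.40
L = 1.8519 patients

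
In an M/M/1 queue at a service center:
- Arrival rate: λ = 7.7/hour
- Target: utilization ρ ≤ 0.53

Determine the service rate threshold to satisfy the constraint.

ρ = λ/μ, so μ = λ/ρ
μ ≥ 7.7/0.53 = 14.5283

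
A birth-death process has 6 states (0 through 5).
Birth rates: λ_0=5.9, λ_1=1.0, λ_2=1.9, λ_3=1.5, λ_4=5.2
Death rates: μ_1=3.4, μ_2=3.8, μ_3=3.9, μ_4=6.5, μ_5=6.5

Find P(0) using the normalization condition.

Ratios P(n)/P(0) = (λ₀···λₙ₋₁)/(μ₁···μₙ):
P(1)/P(0) = (5.9)/(3.4) = 1.7353
P(2)/P(0) = (5.9×1.0)/(3.4×3.8) = 0.45666
P(3)/P(0) = (5.9×1.0×1.9)/(3.4×3.8×3.9) = 0.22247
P(4)/P(0) = (5.9×1.0×1.9×1.5)/(3.4×3.8×3.9×6.5) = 0.051340
P(5)/P(0) = (5.9×1.0×1.9×1.5×5.2)/(3.4×3.8×3.9×6.5×6.5) = 0.041072

Normalization: ∑ P(n) = 1
P(0) × (1.0000 + 1.7353 + 0.45666 + 0.22247 + 0.051340 + 0.041072) = 1
P(0) × 3.5068 = 1
P(0) = 1/3.5068 = 0.2852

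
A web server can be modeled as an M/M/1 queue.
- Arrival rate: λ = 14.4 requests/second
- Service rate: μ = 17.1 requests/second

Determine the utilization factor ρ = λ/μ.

Server utilization: ρ = λ/μ
ρ = 14.4/17.1 = 0.8421
The server is busy 84.21% of the time.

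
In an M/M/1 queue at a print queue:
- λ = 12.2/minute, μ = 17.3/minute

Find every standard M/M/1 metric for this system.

Step 1: ρ = λ/μ = 12.2/17.3 = 0.7052
Step 2: L = λ/(μ-λ) = 12.2/5.10 = 2.3922
Step 3: Lq = λ²/(μ(μ-λ)) = 148.84/(17.3×5.10) = 1.6870
Step 4: W = 1/(μ-λ) = 1/5.10 = 0.19608
Step 5: Wq = λ/(μ(μ-λ)) = 12.2/(17.3×5.10) = 0.1383
Step 6: P(0) = 1-ρ = 0.2948
Verify: L = λW = 12.2×0.19608 = 2.3922 ✔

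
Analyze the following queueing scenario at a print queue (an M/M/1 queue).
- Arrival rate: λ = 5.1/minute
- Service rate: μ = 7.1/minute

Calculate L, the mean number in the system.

ρ = λ/μ = 5.1/7.1 = 0.7183
For M/M/1: L = λ/(μ-λ)
L = 5.1/(7.1-5.1) = 5.1/2.00
L = 2.5500 jobs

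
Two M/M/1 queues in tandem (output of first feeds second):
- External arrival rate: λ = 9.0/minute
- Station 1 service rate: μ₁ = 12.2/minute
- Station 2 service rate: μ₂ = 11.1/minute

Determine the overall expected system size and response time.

By Jackson's theorem, each station behaves as independent M/M/1.
Station 1: ρ₁ = 9.0/12.2 = 0.7377, L₁ = ρ₁/(1-ρ₁) = λ/(μ₁-λ) = 9.0/3.20 = 2.8125
Station 2: ρ₂ = 9.0/11.1 = 0.8108, L₂ = ρ₂/(1-ρ₂) = λ/(μ₂-λ) = 9.0/2.10 = 4.2857
Total: L = L₁ + L₂ = 2.8125 + 4.2857 = 7.0982
W = L/λ = 7.0982/9.0 = 0.7887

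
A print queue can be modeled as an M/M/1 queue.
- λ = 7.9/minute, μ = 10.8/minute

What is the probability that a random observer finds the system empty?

ρ = λ/μ = 7.9/10.8 = 0.7315
P(0) = 1 - ρ = 1 - 0.7315 = 0.2685
The server is idle 26.85% of the time.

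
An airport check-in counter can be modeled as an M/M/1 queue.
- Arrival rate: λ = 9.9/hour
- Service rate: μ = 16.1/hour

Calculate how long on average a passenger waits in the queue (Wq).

First, compute utilization: ρ = λ/μ = 9.9/16.1 = 0.6149
For M/M/1: Wq = λ/(μ(μ-λ))
Wq = 9.9/(16.1 × (16.1-9.9))
Wq = 9.9/(16.1 × 6.20)
Wq = 0.09918 hours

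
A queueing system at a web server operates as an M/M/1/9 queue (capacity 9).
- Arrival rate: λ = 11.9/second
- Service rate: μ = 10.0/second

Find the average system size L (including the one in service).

ρ = λ/μ = 11.9/10.0 = 1.1900
P₀ = (1-ρ)/(1-ρ^(K+1)) = (1-1.1900)/(1-1.1900^10) = -0.1900/-4.6947 = 0.04047
P_K = P₀×ρ^K = 0.04047 × 1.1900^9 = 0.04047 × 4.7854 = 0.1937
L = ρ[1 - (K+1)ρ^K + Kρ^(K+1)] / [(1-ρ)(1-ρ^(K+1))]
L = 1.1900 × (1 - 10×4.78545 + 9×5.69468) / ((1 - 1.1900) × (1 - 5.69468)) = 5.8669 requests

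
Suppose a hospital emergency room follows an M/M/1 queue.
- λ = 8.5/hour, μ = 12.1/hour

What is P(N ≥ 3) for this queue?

ρ = λ/μ = 8.5/12.1 = 0.7025
P(N ≥ n) = ρⁿ
P(N ≥ 3) = 0.7025^3
P(N ≥ 3) = 0.3467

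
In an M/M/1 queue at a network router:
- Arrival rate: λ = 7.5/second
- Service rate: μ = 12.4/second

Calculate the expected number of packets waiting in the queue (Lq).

ρ = λ/μ = 7.5/12.4 = 0.6048
For M/M/1: Lq = λ²/(μ(μ-λ))
Lq = 56.25/(12.4 × 4.90)
Lq = 0.9258 packets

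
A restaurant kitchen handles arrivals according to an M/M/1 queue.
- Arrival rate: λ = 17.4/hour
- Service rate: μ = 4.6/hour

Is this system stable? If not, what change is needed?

Stability requires ρ = λ/(cμ) < 1
ρ = 17.4/(1 × 4.6) = 17.4/4.60 = 3.7826
Since 3.7826 ≥ 1, the system is UNSTABLE.
Queue grows without bound. Need μ > λ = 17.4.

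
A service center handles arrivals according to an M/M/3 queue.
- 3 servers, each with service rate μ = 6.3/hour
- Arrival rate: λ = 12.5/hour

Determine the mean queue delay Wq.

Traffic intensity: ρ = λ/(cμ) = 12.5/(3×6.3) = 0.6614
Since ρ = 0.6614 < 1, system is stable.
Offered load a = λ/μ = cρ = 12.5/6.3 = 1.9841
P₀ = [ Σₙ₌₀^2 aⁿ/n! + a^3/(3!(1-ρ)) ]⁻¹
Σ = a^0/0! + a^1/1! + a^2/2! = 1.0000 + 1.9841 + 1.9684 = 4.9525
a^3/(3!(1-ρ)) = 7.8110/(6 × 0.33862) = 3.8445
P₀ = 1/(4.9525 + 3.8445) = 0.1137
Lq = P₀·a^3·ρ / (3!(1-ρ)²) = 0.11368 × 7.8110 × 0.66138 / (6 × 0.11467) = 0.8536
Wq = Lq/λ = 0.85356/12.5 = 0.06828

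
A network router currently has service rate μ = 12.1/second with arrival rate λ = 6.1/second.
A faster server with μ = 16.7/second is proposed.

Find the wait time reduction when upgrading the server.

System 1: ρ₁ = 6.1/12.1 = 0.5041, W₁ = 1/(12.1-6.1) = 0.16667
System 2: ρ₂ = 6.1/16.7 = 0.3653, W₂ = 1/(16.7-6.1) = 0.094340
Improvement: (W₁-W₂)/W₁ = (0.16667-0.094340)/0.16667 = 43.40%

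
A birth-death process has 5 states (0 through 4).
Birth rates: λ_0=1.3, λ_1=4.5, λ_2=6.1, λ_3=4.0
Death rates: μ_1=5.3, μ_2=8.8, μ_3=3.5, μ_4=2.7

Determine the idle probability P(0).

Ratios P(n)/P(0) = (λ₀···λₙ₋₁)/(μ₁···μₙ):
P(1)/P(0) = (1.3)/(5.3) = 0.2453
P(2)/P(0) = (1.3×4.5)/(5.3×8.8) = 0.1254
P(3)/P(0) = (1.3×4.5×6.1)/(5.3×8.8×3.5) = 0.2186
P(4)/P(0) = (1.3×4.5×6.1×4.0)/(5.3×8.8×3.5×2.7) = 0.3239

Normalization: ∑ P(n) = 1
P(0) × (1.0000 + 0.2453 + 0.1254 + 0.2186 + 0.3239) = 1
P(0) × 1.9132 = 1
P(0) = 1/1.9132 = 0.5227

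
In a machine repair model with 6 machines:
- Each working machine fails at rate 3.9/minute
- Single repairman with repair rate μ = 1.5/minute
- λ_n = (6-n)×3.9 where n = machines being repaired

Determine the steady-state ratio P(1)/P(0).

P(1)/P(0) = ∏_{i=0}^{1-1} λ_i/μ_{i+1}
= (6-0)×3.9/1.5
= 15.6000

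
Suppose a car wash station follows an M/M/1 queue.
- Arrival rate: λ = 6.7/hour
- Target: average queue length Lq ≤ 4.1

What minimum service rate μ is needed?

For M/M/1: Lq = λ²/(μ(μ-λ))
Need Lq ≤ 4.1, i.e. μ(μ-λ) ≥ λ²/4.1
μ² - 6.7μ - 44.89/4.1 ≥ 0  →  μ² - 6.7μ - 10.94878 ≥ 0
Quadratic formula (positive root): μ = [λ + √(λ² + 4×10.94878)]/2
Discriminant: 44.89 + 4×10.94878 = 88.6851, √88.6851 = 9.41728
μ ≥ (6.7 + 9.41728)/2 = 8.0586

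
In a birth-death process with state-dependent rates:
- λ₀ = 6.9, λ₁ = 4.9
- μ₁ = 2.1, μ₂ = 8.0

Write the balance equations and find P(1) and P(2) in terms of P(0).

Balance equations:
State 0: λ₀P₀ = μ₁P₁ → P₁ = (λ₀/μ₁)P₀ = (6.9/2.1)P₀ = 3.2857P₀
State 1: P₂ = (λ₀λ₁)/(μ₁μ₂)P₀ = (6.9×4.9)/(2.1×8.0)P₀ = 2.0125P₀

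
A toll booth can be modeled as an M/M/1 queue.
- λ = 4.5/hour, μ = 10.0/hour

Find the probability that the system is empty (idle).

ρ = λ/μ = 4.5/10.0 = 0.4500
P(0) = 1 - ρ = 1 - 0.4500 = 0.5500
The server is idle 55.00% of the time.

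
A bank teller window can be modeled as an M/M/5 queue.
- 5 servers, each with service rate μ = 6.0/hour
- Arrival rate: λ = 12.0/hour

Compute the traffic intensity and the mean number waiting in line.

Traffic intensity: ρ = λ/(cμ) = 12.0/(5×6.0) = 0.4000
Since ρ = 0.4000 < 1, system is stable.
Offered load a = λ/μ = cρ = 12.0/6.0 = 2.0000
P₀ = [ Σₙ₌₀^4 aⁿ/n! + a^5/(5!(1-ρ)) ]⁻¹
Σ = a^0/0! + a^1/1! + a^2/2! + a^3/3! + a^4/4! = 1.0000 + 2.0000 + 2.0000 + 1.3333 + 0.6667 = 7.0000
a^5/(5!(1-ρ)) = 32.0000/(120 × 0.6000) = 0.4444
P₀ = 1/(7.0000 + 0.4444) = 0.1343
Lq = P₀·a^5·ρ / (5!(1-ρ)²) = 0.13433 × 32.0000 × 0.40000 / (120 × 0.36000) = 0.03980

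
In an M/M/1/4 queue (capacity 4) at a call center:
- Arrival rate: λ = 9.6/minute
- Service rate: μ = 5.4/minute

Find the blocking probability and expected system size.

ρ = λ/μ = 9.6/5.4 = 1.7778
P₀ = (1-ρ)/(1-ρ^(K+1)) = (1-1.7778)/(1-1.7778^5) = -0.7778/-16.7588 = 0.04641
P_K = P₀×ρ^K = 0.04641 × 1.7778^4 = 0.04641 × 9.9892 = 0.4636
Blocking probability P_4 = 0.4636 (46.36%)
L = ρ[1 - (K+1)ρ^K + Kρ^(K+1)] / [(1-ρ)(1-ρ^(K+1))]
L = 1.7778 × (1 - 5×9.9892 + 4×17.7588) / ((1 - 1.7778) × (1 - 17.7588)) = 3.0127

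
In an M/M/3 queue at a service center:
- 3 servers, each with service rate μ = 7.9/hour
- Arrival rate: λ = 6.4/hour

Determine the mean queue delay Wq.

Traffic intensity: ρ = λ/(cμ) = 6.4/(3×7.9) = 0.2700
Since ρ = 0.2700 < 1, system is stable.
Offered load a = λ/μ = cρ = 6.4/7.9 = 0.8101
P₀ = [ Σₙ₌₀^2 aⁿ/n! + a^3/(3!(1-ρ)) ]⁻¹
Σ = a^0/0! + a^1/1! + a^2/2! = 1.0000 + 0.8101 + 0.3282 = 2.1383
a^3/(3!(1-ρ)) = 0.5317/(6 × 0.7300) = 0.1214
P₀ = 1/(2.1383 + 0.1214) = 0.4425
Lq = P₀·a^3·ρ / (3!(1-ρ)²) = 0.4425 × 0.5317 × 0.2700 / (6 × 0.5328) = 0.01987
Wq = Lq/λ = 0.01987/6.4 = 0.003105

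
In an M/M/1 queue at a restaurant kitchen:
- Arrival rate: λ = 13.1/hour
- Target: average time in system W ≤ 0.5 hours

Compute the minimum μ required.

For M/M/1: W = 1/(μ-λ)
Need W ≤ 0.5, so 1/(μ-λ) ≤ 0.5
μ - λ ≥ 1/0.5 = 2.0000
μ ≥ 13.1 + 2.0000 = 15.1000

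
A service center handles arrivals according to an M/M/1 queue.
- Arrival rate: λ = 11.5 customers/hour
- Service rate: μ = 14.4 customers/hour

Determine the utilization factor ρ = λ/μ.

Server utilization: ρ = λ/μ
ρ = 11.5/14.4 = 0.7986
The server is busy 79.86% of the time.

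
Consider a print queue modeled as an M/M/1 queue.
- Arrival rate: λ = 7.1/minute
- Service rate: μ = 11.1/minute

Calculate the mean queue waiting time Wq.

First, compute utilization: ρ = λ/μ = 7.1/11.1 = 0.6396
For M/M/1: Wq = λ/(μ(μ-λ))
Wq = 7.1/(11.1 × (11.1-7.1))
Wq = 7.1/(11.1 × 4.00)
Wq = 0.1599 minutes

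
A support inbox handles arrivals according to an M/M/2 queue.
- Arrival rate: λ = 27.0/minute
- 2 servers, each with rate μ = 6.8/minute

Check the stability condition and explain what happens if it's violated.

Stability requires ρ = λ/(cμ) < 1
ρ = 27.0/(2 × 6.8) = 27.0/13.60 = 1.9853
Since 1.9853 ≥ 1, the system is UNSTABLE.
Need c > λ/μ = 27.0/6.8 = 3.97.
Minimum servers needed: c = 4.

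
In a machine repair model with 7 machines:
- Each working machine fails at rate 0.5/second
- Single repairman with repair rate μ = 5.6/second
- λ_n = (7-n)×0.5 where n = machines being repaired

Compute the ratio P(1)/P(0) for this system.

P(1)/P(0) = ∏_{i=0}^{1-1} λ_i/μ_{i+1}
= (7-0)×0.5/5.6
= 0.6250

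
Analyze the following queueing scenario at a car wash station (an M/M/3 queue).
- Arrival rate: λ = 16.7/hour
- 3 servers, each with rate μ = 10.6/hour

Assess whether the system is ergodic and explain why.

Stability requires ρ = λ/(cμ) < 1
ρ = 16.7/(3 × 10.6) = 16.7/31.80 = 0.5252
Since 0.5252 < 1, the system is STABLE.
The servers are busy 52.52% of the time.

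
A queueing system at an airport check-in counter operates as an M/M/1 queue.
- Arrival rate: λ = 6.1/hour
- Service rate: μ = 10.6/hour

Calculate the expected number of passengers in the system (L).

ρ = λ/μ = 6.1/10.6 = 0.5755
For M/M/1: L = λ/(μ-λ)
L = 6.1/(10.6-6.1) = 6.1/4.50
L = 1.3556 passengers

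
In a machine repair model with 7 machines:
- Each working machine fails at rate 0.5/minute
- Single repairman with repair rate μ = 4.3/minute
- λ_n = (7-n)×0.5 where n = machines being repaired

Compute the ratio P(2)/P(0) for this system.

P(2)/P(0) = ∏_{i=0}^{2-1} λ_i/μ_{i+1}
= (7-0)×0.5/4.3 × (7-1)×0.5/4.3
= 0.5679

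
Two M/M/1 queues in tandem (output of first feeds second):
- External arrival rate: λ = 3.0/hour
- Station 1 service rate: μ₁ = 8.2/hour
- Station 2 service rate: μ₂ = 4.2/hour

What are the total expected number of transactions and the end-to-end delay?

By Jackson's theorem, each station behaves as independent M/M/1.
Station 1: ρ₁ = 3.0/8.2 = 0.3659, L₁ = ρ₁/(1-ρ₁) = λ/(μ₁-λ) = 3.0/5.20 = 0.5769
Station 2: ρ₂ = 3.0/4.2 = 0.7143, L₂ = ρ₂/(1-ρ₂) = λ/(μ₂-λ) = 3.0/1.20 = 2.5000
Total: L = L₁ + L₂ = 0.5769 + 2.5000 = 3.0769
W = L/λ = 3.0769/3.0 = 1.0256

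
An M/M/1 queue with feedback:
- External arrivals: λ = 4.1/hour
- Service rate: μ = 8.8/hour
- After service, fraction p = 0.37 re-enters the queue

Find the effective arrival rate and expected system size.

Effective arrival rate: λ_eff = λ/(1-p) = 4.1/(1-0.37) = 4.1/0.63 = 6.507937
ρ = λ_eff/μ = 6.507937/8.8 = 0.739538
L = ρ/(1-ρ) = 0.739538/(1-0.739538) = 2.8393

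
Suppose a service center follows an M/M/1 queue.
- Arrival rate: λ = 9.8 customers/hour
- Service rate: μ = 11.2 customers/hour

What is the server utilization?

Server utilization: ρ = λ/μ
ρ = 9.8/11.2 = 0.8750
The server is busy 87.50% of the time.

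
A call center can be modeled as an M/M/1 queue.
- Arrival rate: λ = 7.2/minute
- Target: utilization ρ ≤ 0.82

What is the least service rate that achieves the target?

ρ = λ/μ, so μ = λ/ρ
μ ≥ 7.2/0.82 = 8.7805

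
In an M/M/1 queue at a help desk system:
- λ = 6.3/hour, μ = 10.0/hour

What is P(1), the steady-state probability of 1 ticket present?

ρ = λ/μ = 6.3/10.0 = 0.6300
P(n) = (1-ρ)ρⁿ
P(1) = (1-0.6300) × 0.6300^1
P(1) = 0.3700 × 0.6300
P(1) = 0.2331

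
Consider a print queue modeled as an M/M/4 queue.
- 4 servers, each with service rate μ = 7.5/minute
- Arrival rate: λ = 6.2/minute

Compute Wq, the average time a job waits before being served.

Traffic intensity: ρ = λ/(cμ) = 6.2/(4×7.5) = 0.2067
Since ρ = 0.2067 < 1, system is stable.
Offered load a = λ/μ = cρ = 6.2/7.5 = 0.8267
P₀ = [ Σₙ₌₀^3 aⁿ/n! + a^4/(4!(1-ρ)) ]⁻¹
Σ = a^0/0! + a^1/1! + a^2/2! + a^3/3! = 1.0000 + 0.82667 + 0.34169 + 0.094154 = 2.2625
a^4/(4!(1-ρ)) = 0.4670/(24 × 0.7933) = 0.02453
P₀ = 1/(2.2625 + 0.02453) = 0.4372
Lq = P₀·a^4·ρ / (4!(1-ρ)²) = 0.4372 × 0.4670 × 0.2067 / (24 × 0.6294) = 0.002794
Wq = Lq/λ = 0.002794/6.2 = 0.0004506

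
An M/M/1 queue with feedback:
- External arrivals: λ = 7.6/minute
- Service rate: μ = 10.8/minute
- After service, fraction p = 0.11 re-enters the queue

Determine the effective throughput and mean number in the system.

Effective arrival rate: λ_eff = λ/(1-p) = 7.6/(1-0.11) = 7.6/0.89 = 8.539326
ρ = λ_eff/μ = 8.539326/10.8 = 0.790678
L = ρ/(1-ρ) = 0.790678/(1-0.790678) = 3.7773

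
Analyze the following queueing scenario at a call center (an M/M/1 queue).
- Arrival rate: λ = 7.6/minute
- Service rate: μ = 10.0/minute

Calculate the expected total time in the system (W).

First, compute utilization: ρ = λ/μ = 7.6/10.0 = 0.7600
For M/M/1: W = 1/(μ-λ)
W = 1/(10.0-7.6) = 1/2.40
W = 0.4167 minutes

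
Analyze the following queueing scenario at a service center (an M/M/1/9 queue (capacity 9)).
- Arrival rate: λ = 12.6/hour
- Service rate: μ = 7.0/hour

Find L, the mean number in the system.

ρ = λ/μ = 12.6/7.0 = 1.8000
P₀ = (1-ρ)/(1-ρ^(K+1)) = (1-1.8000)/(1-1.8000^10) = -0.8000/-356.0467 = 0.002247
P_K = P₀×ρ^K = 0.002247 × 1.8000^9 = 0.002247 × 198.3593 = 0.4457
L = ρ[1 - (K+1)ρ^K + Kρ^(K+1)] / [(1-ρ)(1-ρ^(K+1))]
L = 1.8000 × (1 - 10×198.3593 + 9×357.0467) / ((1 - 1.8000) × (1 - 357.0467)) = 7.7781 customers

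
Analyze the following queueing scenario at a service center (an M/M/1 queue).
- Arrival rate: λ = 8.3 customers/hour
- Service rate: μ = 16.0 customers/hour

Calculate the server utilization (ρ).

Server utilization: ρ = λ/μ
ρ = 8.3/16.0 = 0.5188
The server is busy 51.88% of the time.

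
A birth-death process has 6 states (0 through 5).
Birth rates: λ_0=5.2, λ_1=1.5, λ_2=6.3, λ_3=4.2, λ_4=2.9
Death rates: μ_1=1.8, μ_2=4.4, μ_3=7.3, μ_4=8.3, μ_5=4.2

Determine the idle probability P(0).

Ratios P(n)/P(0) = (λ₀···λₙ₋₁)/(μ₁···μₙ):
P(1)/P(0) = (5.2)/(1.8) = 2.8889
P(2)/P(0) = (5.2×1.5)/(1.8×4.4) = 0.9848
P(3)/P(0) = (5.2×1.5×6.3)/(1.8×4.4×7.3) = 0.8499
P(4)/P(0) = (5.2×1.5×6.3×4.2)/(1.8×4.4×7.3×8.3) = 0.4301
P(5)/P(0) = (5.2×1.5×6.3×4.2×2.9)/(1.8×4.4×7.3×8.3×4.2) = 0.2970

Normalization: ∑ P(n) = 1
P(0) × (1.0000 + 2.8889 + 0.9848 + 0.8499 + 0.4301 + 0.2970) = 1
P(0) × 6.4507 = 1
P(0) = 1/6.4507 = 0.1550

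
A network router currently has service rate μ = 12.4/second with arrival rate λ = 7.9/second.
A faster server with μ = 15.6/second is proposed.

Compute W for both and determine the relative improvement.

System 1: ρ₁ = 7.9/12.4 = 0.6371, W₁ = 1/(12.4-7.9) = 0.22222
System 2: ρ₂ = 7.9/15.6 = 0.5064, W₂ = 1/(15.6-7.9) = 0.12987
Improvement: (W₁-W₂)/W₁ = (0.22222-0.12987)/0.22222 = 41.56%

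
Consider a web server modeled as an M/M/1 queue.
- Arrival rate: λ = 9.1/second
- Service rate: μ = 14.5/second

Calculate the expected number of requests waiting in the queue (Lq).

ρ = λ/μ = 9.1/14.5 = 0.6276
For M/M/1: Lq = λ²/(μ(μ-λ))
Lq = 82.81/(14.5 × 5.40)
Lq = 1.0576 requests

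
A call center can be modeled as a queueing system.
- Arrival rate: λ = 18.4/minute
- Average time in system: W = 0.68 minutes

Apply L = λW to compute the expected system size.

Little's Law: L = λW
L = 18.4 × 0.68 = 12.5120 calls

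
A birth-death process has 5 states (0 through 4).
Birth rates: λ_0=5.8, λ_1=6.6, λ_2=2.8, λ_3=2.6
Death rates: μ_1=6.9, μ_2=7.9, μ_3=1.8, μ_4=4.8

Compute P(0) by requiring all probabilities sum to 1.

Ratios P(n)/P(0) = (λ₀···λₙ₋₁)/(μ₁···μₙ):
P(1)/P(0) = (5.8)/(6.9) = 0.8406
P(2)/P(0) = (5.8×6.6)/(6.9×7.9) = 0.7023
P(3)/P(0) = (5.8×6.6×2.8)/(6.9×7.9×1.8) = 1.0924
P(4)/P(0) = (5.8×6.6×2.8×2.6)/(6.9×7.9×1.8×4.8) = 0.5917

Normalization: ∑ P(n) = 1
P(0) × (1.0000 + 0.8406 + 0.7023 + 1.0924 + 0.5917) = 1
P(0) × 4.2270 = 1
P(0) = 1/4.2270 = 0.2366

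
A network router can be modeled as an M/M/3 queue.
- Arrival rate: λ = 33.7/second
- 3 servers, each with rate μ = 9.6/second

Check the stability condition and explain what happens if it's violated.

Stability requires ρ = λ/(cμ) < 1
ρ = 33.7/(3 × 9.6) = 33.7/28.80 = 1.1701
Since 1.1701 ≥ 1, the system is UNSTABLE.
Need c > λ/μ = 33.7/9.6 = 3.51.
Minimum servers needed: c = 4.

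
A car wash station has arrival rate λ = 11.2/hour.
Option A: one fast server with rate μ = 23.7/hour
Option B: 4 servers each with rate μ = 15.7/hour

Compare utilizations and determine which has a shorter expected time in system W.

Option A: single server μ = 23.7 (M/M/1)
  ρ_A = 11.2/23.7 = 0.4726
  W_A = 1/(μ-λ) = 1/(23.7-11.2) = 1/12.50 = 0.08000

Option B: 4 servers μ = 15.7 (M/M/4)
  ρ_B = λ/(cμ) = 11.2/(4×15.7) = 0.1783
  Offered load a = λ/μ = cρ = 11.2/15.7 = 0.7134
  P₀ = [ Σₙ₌₀^3 aⁿ/n! + a^4/(4!(1-ρ)) ]⁻¹
  Σ = a^0/0! + a^1/1! + a^2/2! + a^3/3! = 1.0000 + 0.71338 + 0.25445 + 0.060507 = 2.0283
  a^4/(4!(1-ρ)) = 0.2590/(24 × 0.8217) = 0.01313
  P₀ = 1/(2.02834 + 0.0131332) = 0.4898
  Lq = P₀·a^4·ρ / (4!(1-ρ)²) = 0.4898 × 0.2590 × 0.1783 / (24 × 0.6751) = 0.001396
  Wq_B = Lq/λ = 0.0013964/11.2 = 0.00012468
  W_B = Wq_B + 1/μ = 0.00012468 + 0.063694 = 0.06382

Since W_B = 0.06382 < W_A = 0.08000, Option B (multiple servers) has the shorter time in system.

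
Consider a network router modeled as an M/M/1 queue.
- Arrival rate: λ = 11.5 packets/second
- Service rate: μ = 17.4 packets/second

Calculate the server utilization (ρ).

Server utilization: ρ = λ/μ
ρ = 11.5/17.4 = 0.6609
The server is busy 66.09% of the time.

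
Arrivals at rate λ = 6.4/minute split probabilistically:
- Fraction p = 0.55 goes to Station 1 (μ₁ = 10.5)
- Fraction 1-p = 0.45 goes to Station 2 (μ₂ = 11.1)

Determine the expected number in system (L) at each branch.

Effective rates: λ₁ = 6.4×0.55 = 3.52, λ₂ = 6.4×0.45 = 2.88
Station 1: ρ₁ = 3.52/10.5 = 0.33524, L₁ = ρ₁/(1-ρ₁) = 0.33524/(1-0.33524) = 0.5043
Station 2: ρ₂ = 2.88/11.1 = 0.2595, L₂ = ρ₂/(1-ρ₂) = 0.2595/(1-0.2595) = 0.3504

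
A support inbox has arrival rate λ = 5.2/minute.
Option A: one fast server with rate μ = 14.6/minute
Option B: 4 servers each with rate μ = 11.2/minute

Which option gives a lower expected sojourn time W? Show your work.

Option A: single server μ = 14.6 (M/M/1)
  ρ_A = 5.2/14.6 = 0.3562
  W_A = 1/(μ-λ) = 1/(14.6-5.2) = 1/9.40 = 0.1064

Option B: 4 servers μ = 11.2 (M/M/4)
  ρ_B = λ/(cμ) = 5.2/(4×11.2) = 0.1161
  Offered load a = λ/μ = cρ = 5.2/11.2 = 0.4643
  P₀ = [ Σₙ₌₀^3 aⁿ/n! + a^4/(4!(1-ρ)) ]⁻¹
  Σ = a^0/0! + a^1/1! + a^2/2! + a^3/3! = 1.0000 + 0.46429 + 0.10778 + 0.016680 = 1.5887
  a^4/(4!(1-ρ)) = 0.046467/(24 × 0.88393) = 0.002190
  P₀ = 1/(1.5887 + 0.002190) = 0.6286
  Lq = P₀·a^4·ρ / (4!(1-ρ)²) = 0.62856 × 0.046467 × 0.11607 / (24 × 0.78133) = 0.0001808
  Wq_B = Lq/λ = 0.0001808/5.2 = 0.00003477
  W_B = Wq_B + 1/μ = 0.00003477 + 0.08929 = 0.08932

Since W_B = 0.08932 < W_A = 0.1064, Option B (multiple servers) has the shorter time in system.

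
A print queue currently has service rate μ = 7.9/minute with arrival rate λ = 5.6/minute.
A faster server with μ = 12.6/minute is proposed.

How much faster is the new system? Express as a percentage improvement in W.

System 1: ρ₁ = 5.6/7.9 = 0.7089, W₁ = 1/(7.9-5.6) = 0.43478
System 2: ρ₂ = 5.6/12.6 = 0.4444, W₂ = 1/(12.6-5.6) = 0.14286
Improvement: (W₁-W₂)/W₁ = (0.43478-0.14286)/0.43478 = 67.14%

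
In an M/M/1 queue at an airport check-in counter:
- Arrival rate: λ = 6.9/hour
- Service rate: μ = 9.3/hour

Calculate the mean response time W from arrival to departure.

First, compute utilization: ρ = λ/μ = 6.9/9.3 = 0.7419
For M/M/1: W = 1/(μ-λ)
W = 1/(9.3-6.9) = 1/2.40
W = 0.4167 hours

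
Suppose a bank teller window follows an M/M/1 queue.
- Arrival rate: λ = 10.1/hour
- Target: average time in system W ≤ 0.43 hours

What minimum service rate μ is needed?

For M/M/1: W = 1/(μ-λ)
Need W ≤ 0.43, so 1/(μ-λ) ≤ 0.43
μ - λ ≥ 1/0.43 = 2.3256
μ ≥ 10.1 + 2.3256 = 12.4256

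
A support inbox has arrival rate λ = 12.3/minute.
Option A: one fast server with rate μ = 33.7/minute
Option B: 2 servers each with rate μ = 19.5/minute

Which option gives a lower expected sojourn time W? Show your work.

Option A: single server μ = 33.7 (M/M/1)
  ρ_A = 12.3/33.7 = 0.3650
  W_A = 1/(μ-λ) = 1/(33.7-12.3) = 1/21.40 = 0.04673

Option B: 2 servers μ = 19.5 (M/M/2)
  ρ_B = λ/(cμ) = 12.3/(2×19.5) = 0.3154
  Offered load a = λ/μ = cρ = 12.3/19.5 = 0.6308
  P₀ = [ Σₙ₌₀^1 aⁿ/n! + a^2/(2!(1-ρ)) ]⁻¹
  Σ = a^0/0! + a^1/1! = 1.0000 + 0.6308 = 1.6308
  a^2/(2!(1-ρ)) = 0.3979/(2 × 0.6846) = 0.2906
  P₀ = 1/(1.6308 + 0.2906) = 0.5205
  Lq = P₀·a^2·ρ / (2!(1-ρ)²) = 0.52047 × 0.39787 × 0.31538 / (2 × 0.46870) = 0.06967
  Wq_B = Lq/λ = 0.069671/12.3 = 0.0056643
  W_B = Wq_B + 1/μ = 0.0056643 + 0.051282 = 0.05695

Since W_A = 0.04673 < W_B = 0.05695, Option A (single fast server) has the shorter time in system.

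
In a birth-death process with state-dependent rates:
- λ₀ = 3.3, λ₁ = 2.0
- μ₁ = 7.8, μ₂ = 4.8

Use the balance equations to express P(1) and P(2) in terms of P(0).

Balance equations:
State 0: λ₀P₀ = μ₁P₁ → P₁ = (λ₀/μ₁)P₀ = (3.3/7.8)P₀ = 0.4231P₀
State 1: P₂ = (λ₀λ₁)/(μ₁μ₂)P₀ = (3.3×2.0)/(7.8×4.8)P₀ = 0.1763P₀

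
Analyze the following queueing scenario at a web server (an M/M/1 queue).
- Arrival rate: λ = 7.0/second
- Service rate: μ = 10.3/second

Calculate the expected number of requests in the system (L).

ρ = λ/μ = 7.0/10.3 = 0.6796
For M/M/1: L = λ/(μ-λ)
L = 7.0/(10.3-7.0) = 7.0/3.30
L = 2.1212 requests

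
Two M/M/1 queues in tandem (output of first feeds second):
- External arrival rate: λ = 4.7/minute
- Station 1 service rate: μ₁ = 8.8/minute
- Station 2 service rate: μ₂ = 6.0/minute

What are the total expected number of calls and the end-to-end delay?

By Jackson's theorem, each station behaves as independent M/M/1.
Station 1: ρ₁ = 4.7/8.8 = 0.5341, L₁ = ρ₁/(1-ρ₁) = λ/(μ₁-λ) = 4.7/4.10 = 1.1463
Station 2: ρ₂ = 4.7/6.0 = 0.7833, L₂ = ρ₂/(1-ρ₂) = λ/(μ₂-λ) = 4.7/1.30 = 3.6154
Total: L = L₁ + L₂ = 1.1463 + 3.6154 = 4.7617
W = L/λ = 4.7617/4.7 = 1.0131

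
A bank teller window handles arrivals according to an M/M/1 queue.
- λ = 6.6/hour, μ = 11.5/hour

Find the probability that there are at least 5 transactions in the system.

ρ = λ/μ = 6.6/11.5 = 0.5739
P(N ≥ n) = ρⁿ
P(N ≥ 5) = 0.5739^5
P(N ≥ 5) = 0.06226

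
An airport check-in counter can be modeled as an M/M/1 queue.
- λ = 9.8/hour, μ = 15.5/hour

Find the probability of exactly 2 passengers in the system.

ρ = λ/μ = 9.8/15.5 = 0.6323
P(n) = (1-ρ)ρⁿ
P(2) = (1-0.6323) × 0.6323^2
P(2) = 0.3677 × 0.3998
P(2) = 0.1470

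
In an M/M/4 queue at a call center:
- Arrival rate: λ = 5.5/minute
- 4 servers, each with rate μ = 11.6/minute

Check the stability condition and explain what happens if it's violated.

Stability requires ρ = λ/(cμ) < 1
ρ = 5.5/(4 × 11.6) = 5.5/46.40 = 0.1185
Since 0.1185 < 1, the system is STABLE.
The servers are busy 11.85% of the time.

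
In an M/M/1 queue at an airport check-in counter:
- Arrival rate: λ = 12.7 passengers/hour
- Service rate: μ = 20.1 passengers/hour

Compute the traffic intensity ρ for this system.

Server utilization: ρ = λ/μ
ρ = 12.7/20.1 = 0.6318
The server is busy 63.18% of the time.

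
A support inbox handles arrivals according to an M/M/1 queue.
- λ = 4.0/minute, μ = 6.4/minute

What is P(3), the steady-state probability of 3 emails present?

ρ = λ/μ = 4.0/6.4 = 0.6250
P(n) = (1-ρ)ρⁿ
P(3) = (1-0.6250) × 0.6250^3
P(3) = 0.37500 × 0.24414
P(3) = 0.09155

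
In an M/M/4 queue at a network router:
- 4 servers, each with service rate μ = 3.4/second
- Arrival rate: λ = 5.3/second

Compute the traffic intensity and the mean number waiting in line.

Traffic intensity: ρ = λ/(cμ) = 5.3/(4×3.4) = 0.3897
Since ρ = 0.3897 < 1, system is stable.
Offered load a = λ/μ = cρ = 5.3/3.4 = 1.5588
P₀ = [ Σₙ₌₀^3 aⁿ/n! + a^4/(4!(1-ρ)) ]⁻¹
Σ = a^0/0! + a^1/1! + a^2/2! + a^3/3! = 1.0000 + 1.5588 + 1.2150 + 0.6313 = 4.4051
a^4/(4!(1-ρ)) = 5.9046/(24 × 0.6103) = 0.4031
P₀ = 1/(4.4051 + 0.4031) = 0.2080
Lq = P₀·a^4·ρ / (4!(1-ρ)²) = 0.2080 × 5.9046 × 0.3897 / (24 × 0.3725) = 0.05354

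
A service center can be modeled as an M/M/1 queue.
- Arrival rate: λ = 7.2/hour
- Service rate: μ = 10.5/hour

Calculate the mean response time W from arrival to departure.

First, compute utilization: ρ = λ/μ = 7.2/10.5 = 0.6857
For M/M/1: W = 1/(μ-λ)
W = 1/(10.5-7.2) = 1/3.30
W = 0.3030 hours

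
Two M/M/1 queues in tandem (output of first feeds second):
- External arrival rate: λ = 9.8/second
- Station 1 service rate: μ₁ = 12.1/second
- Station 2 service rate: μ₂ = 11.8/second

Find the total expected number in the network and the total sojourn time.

By Jackson's theorem, each station behaves as independent M/M/1.
Station 1: ρ₁ = 9.8/12.1 = 0.8099, L₁ = ρ₁/(1-ρ₁) = λ/(μ₁-λ) = 9.8/2.30 = 4.2609
Station 2: ρ₂ = 9.8/11.8 = 0.8305, L₂ = ρ₂/(1-ρ₂) = λ/(μ₂-λ) = 9.8/2.00 = 4.9000
Total: L = L₁ + L₂ = 4.2609 + 4.9000 = 9.1609
W = L/λ = 9.1609/9.8 = 0.9348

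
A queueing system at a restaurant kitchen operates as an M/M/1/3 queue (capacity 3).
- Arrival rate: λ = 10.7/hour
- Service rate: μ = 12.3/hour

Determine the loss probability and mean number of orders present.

ρ = λ/μ = 10.7/12.3 = 0.86992
P₀ = (1-ρ)/(1-ρ^(K+1)) = (1-0.86992)/(1-0.86992^4) = 0.13008/0.42731 = 0.3044
P_K = P₀×ρ^K = 0.3044 × 0.86992^3 = 0.3044 × 0.6583 = 0.2004
Blocking probability P_3 = 0.2004 (20.04%)
L = ρ[1 - (K+1)ρ^K + Kρ^(K+1)] / [(1-ρ)(1-ρ^(K+1))]
L = 0.86992 × (1 - 4×0.658321 + 3×0.572687) / ((1 - 0.86992) × (1 - 0.572687)) = 1.3268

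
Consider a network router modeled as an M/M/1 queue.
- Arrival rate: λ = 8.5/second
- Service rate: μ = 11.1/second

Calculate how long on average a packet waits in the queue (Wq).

First, compute utilization: ρ = λ/μ = 8.5/11.1 = 0.7658
For M/M/1: Wq = λ/(μ(μ-λ))
Wq = 8.5/(11.1 × (11.1-8.5))
Wq = 8.5/(11.1 × 2.60)
Wq = 0.2945 seconds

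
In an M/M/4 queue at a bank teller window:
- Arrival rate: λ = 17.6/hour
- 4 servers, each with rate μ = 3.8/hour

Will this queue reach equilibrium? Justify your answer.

Stability requires ρ = λ/(cμ) < 1
ρ = 17.6/(4 × 3.8) = 17.6/15.20 = 1.1579
Since 1.1579 ≥ 1, the system is UNSTABLE.
Need c > λ/μ = 17.6/3.8 = 4.63.
Minimum servers needed: c = 5.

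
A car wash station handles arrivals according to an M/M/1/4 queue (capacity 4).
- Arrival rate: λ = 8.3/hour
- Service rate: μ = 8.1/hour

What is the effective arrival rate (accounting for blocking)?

ρ = λ/μ = 8.3/8.1 = 1.0247
P₀ = (1-ρ)/(1-ρ^(K+1)) = (1-1.0247)/(1-1.0247^5) = -0.024700/-0.12975 = 0.1904
P_K = P₀×ρ^K = 0.1904 × 1.0247^4 = 0.1904 × 1.1025 = 0.2099
λ_eff = λ(1-P_K) = 8.3 × (1 - 0.209874) = 8.3 × 0.790126 = 6.5580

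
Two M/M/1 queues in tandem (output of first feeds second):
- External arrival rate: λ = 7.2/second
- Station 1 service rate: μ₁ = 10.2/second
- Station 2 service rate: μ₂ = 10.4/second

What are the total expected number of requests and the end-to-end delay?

By Jackson's theorem, each station behaves as independent M/M/1.
Station 1: ρ₁ = 7.2/10.2 = 0.7059, L₁ = ρ₁/(1-ρ₁) = λ/(μ₁-λ) = 7.2/3.00 = 2.4000
Station 2: ρ₂ = 7.2/10.4 = 0.6923, L₂ = ρ₂/(1-ρ₂) = λ/(μ₂-λ) = 7.2/3.20 = 2.2500
Total: L = L₁ + L₂ = 2.4000 + 2.2500 = 4.6500
W = L/λ = 4.6500/7.2 = 0.6458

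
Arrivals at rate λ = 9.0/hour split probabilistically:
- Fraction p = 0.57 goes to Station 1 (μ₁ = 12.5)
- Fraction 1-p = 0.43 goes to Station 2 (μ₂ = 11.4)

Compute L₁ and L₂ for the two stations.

Effective rates: λ₁ = 9.0×0.57 = 5.13, λ₂ = 9.0×0.43 = 3.87
Station 1: ρ₁ = 5.13/12.5 = 0.4104, L₁ = ρ₁/(1-ρ₁) = 0.4104/(1-0.4104) = 0.6961
Station 2: ρ₂ = 3.87/11.4 = 0.33947, L₂ = ρ₂/(1-ρ₂) = 0.33947/(1-0.33947) = 0.5139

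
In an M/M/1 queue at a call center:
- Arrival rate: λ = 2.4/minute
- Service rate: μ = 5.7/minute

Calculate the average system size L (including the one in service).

ρ = λ/μ = 2.4/5.7 = 0.4211
For M/M/1: L = λ/(μ-λ)
L = 2.4/(5.7-2.4) = 2.4/3.30
L = 0.7273 calls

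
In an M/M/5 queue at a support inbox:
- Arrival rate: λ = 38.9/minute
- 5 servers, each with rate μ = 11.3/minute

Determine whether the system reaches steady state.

Stability requires ρ = λ/(cμ) < 1
ρ = 38.9/(5 × 11.3) = 38.9/56.50 = 0.6885
Since 0.6885 < 1, the system is STABLE.
The servers are busy 68.85% of the time.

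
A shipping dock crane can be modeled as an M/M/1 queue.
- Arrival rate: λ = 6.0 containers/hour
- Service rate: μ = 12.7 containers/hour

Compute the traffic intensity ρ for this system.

Server utilization: ρ = λ/μ
ρ = 6.0/12.7 = 0.4724
The server is busy 47.24% of the time.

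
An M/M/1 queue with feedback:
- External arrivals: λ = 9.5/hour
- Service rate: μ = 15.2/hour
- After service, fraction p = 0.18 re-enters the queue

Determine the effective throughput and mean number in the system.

Effective arrival rate: λ_eff = λ/(1-p) = 9.5/(1-0.18) = 9.5/0.82 = 11.58537
ρ = λ_eff/μ = 11.58537/15.2 = 0.762195
L = ρ/(1-ρ) = 0.762195/(1-0.762195) = 3.2051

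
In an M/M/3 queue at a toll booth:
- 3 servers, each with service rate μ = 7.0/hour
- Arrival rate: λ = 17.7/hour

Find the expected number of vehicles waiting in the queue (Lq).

Traffic intensity: ρ = λ/(cμ) = 17.7/(3×7.0) = 0.8429
Since ρ = 0.8429 < 1, system is stable.
Offered load a = λ/μ = cρ = 17.7/7.0 = 2.5286
P₀ = [ Σₙ₌₀^2 aⁿ/n! + a^3/(3!(1-ρ)) ]⁻¹
Σ = a^0/0! + a^1/1! + a^2/2! = 1.0000 + 2.5286 + 3.1968 = 6.7254
a^3/(3!(1-ρ)) = 16.1669/(6 × 0.157143) = 17.1467
P₀ = 1/(6.7254 + 17.1467) = 0.04189
Lq = P₀·a^3·ρ / (3!(1-ρ)²) = 0.041890 × 16.1669 × 0.84286 / (6 × 0.024694) = 3.8526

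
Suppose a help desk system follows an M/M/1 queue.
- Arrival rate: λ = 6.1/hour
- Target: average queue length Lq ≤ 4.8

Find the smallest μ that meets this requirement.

For M/M/1: Lq = λ²/(μ(μ-λ))
Need Lq ≤ 4.8, i.e. μ(μ-λ) ≥ λ²/4.8
μ² - 6.1μ - 37.21/4.8 ≥ 0  →  μ² - 6.1μ - 7.75208 ≥ 0
Quadratic formula (positive root): μ = [λ + √(λ² + 4×7.75208)]/2
Discriminant: 37.21 + 4×7.75208 = 68.2183, √68.2183 = 8.2594
μ ≥ (6.1 + 8.2594)/2 = 7.1797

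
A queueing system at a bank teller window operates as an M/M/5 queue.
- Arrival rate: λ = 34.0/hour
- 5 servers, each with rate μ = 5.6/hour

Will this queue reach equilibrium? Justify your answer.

Stability requires ρ = λ/(cμ) < 1
ρ = 34.0/(5 × 5.6) = 34.0/28.00 = 1.2143
Since 1.2143 ≥ 1, the system is UNSTABLE.
Need c > λ/μ = 34.0/5.6 = 6.07.
Minimum servers needed: c = 7.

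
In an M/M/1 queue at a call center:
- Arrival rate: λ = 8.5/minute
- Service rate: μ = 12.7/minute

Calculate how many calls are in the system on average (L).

ρ = λ/μ = 8.5/12.7 = 0.6693
For M/M/1: L = λ/(μ-λ)
L = 8.5/(12.7-8.5) = 8.5/4.20
L = 2.0238 calls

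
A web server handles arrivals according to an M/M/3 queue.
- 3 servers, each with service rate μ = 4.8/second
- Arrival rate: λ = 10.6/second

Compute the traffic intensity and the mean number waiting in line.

Traffic intensity: ρ = λ/(cμ) = 10.6/(3×4.8) = 0.7361
Since ρ = 0.7361 < 1, system is stable.
Offered load a = λ/μ = cρ = 10.6/4.8 = 2.2083
P₀ = [ Σₙ₌₀^2 aⁿ/n! + a^3/(3!(1-ρ)) ]⁻¹
Σ = a^0/0! + a^1/1! + a^2/2! = 1.0000 + 2.2083 + 2.4384 = 5.6467
a^3/(3!(1-ρ)) = 10.7695/(6 × 0.26389) = 6.8018
P₀ = 1/(5.6467 + 6.8018) = 0.08033
Lq = P₀·a^3·ρ / (3!(1-ρ)²) = 0.080331 × 10.7695 × 0.73611 / (6 × 0.069637) = 1.5242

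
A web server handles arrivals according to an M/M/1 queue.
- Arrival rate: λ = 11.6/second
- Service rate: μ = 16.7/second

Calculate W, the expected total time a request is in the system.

First, compute utilization: ρ = λ/μ = 11.6/16.7 = 0.6946
For M/M/1: W = 1/(μ-λ)
W = 1/(16.7-11.6) = 1/5.10
W = 0.1961 seconds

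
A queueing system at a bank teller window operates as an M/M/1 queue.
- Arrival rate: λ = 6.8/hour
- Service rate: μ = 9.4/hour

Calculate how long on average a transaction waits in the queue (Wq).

First, compute utilization: ρ = λ/μ = 6.8/9.4 = 0.7234
For M/M/1: Wq = λ/(μ(μ-λ))
Wq = 6.8/(9.4 × (9.4-6.8))
Wq = 6.8/(9.4 × 2.60)
Wq = 0.2782 hours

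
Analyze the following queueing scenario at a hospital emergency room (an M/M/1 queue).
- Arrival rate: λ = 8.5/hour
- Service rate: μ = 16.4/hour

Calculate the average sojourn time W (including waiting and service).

First, compute utilization: ρ = λ/μ = 8.5/16.4 = 0.5183
For M/M/1: W = 1/(μ-λ)
W = 1/(16.4-8.5) = 1/7.90
W = 0.1266 hours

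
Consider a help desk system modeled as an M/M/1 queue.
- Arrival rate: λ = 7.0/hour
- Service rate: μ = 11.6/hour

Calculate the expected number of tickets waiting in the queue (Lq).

ρ = λ/μ = 7.0/11.6 = 0.6034
For M/M/1: Lq = λ²/(μ(μ-λ))
Lq = 49.00/(11.6 × 4.60)
Lq = 0.9183 tickets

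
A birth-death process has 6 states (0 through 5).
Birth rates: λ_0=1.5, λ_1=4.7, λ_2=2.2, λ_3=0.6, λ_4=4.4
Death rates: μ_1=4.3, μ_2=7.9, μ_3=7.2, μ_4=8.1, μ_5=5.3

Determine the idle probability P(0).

Ratios P(n)/P(0) = (λ₀···λₙ₋₁)/(μ₁···μₙ):
P(1)/P(0) = (1.5)/(4.3) = 0.34884
P(2)/P(0) = (1.5×4.7)/(4.3×7.9) = 0.20754
P(3)/P(0) = (1.5×4.7×2.2)/(4.3×7.9×7.2) = 0.063414
P(4)/P(0) = (1.5×4.7×2.2×0.6)/(4.3×7.9×7.2×8.1) = 0.0046973
P(5)/P(0) = (1.5×4.7×2.2×0.6×4.4)/(4.3×7.9×7.2×8.1×5.3) = 0.0038997

Normalization: ∑ P(n) = 1
P(0) × (1.0000 + 0.34884 + 0.20754 + 0.063414 + 0.0046973 + 0.0038997) = 1
P(0) × 1.6284 = 1
P(0) = 1/1.6284 = 0.6141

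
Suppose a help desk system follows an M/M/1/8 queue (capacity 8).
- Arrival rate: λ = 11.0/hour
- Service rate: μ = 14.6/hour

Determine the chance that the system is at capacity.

ρ = λ/μ = 11.0/14.6 = 0.753425
P₀ = (1-ρ)/(1-ρ^(K+1)) = (1-0.753425)/(1-0.753425^9) = 0.2466/0.9218 = 0.2675
P_K = P₀×ρ^K = 0.2675 × 0.753425^8 = 0.2675 × 0.1038 = 0.02777
Blocking probability = 2.78%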